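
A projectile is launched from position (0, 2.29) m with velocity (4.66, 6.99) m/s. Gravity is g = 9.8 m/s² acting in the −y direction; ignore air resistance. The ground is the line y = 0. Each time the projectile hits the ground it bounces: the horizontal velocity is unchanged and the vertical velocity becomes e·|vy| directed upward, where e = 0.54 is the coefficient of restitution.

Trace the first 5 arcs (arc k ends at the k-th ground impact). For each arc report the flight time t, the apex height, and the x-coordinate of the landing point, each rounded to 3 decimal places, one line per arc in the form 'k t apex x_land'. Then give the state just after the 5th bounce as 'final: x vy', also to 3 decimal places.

1 1.701 4.783 7.928
2 1.067 1.395 12.900
3 0.576 0.407 15.585
4 0.311 0.119 17.035
5 0.168 0.035 17.818
final: 17.818 0.445

Arc 1: start y=2.290, vy=6.990 → t=1.701, apex=4.783, x_land=7.928, impact vy=-9.682
  bounce: vy ← 0.54·9.682 = 5.228
Arc 2: start y=0.000, vy=5.228 → t=1.067, apex=1.395, x_land=12.900, impact vy=-5.228
  bounce: vy ← 0.54·5.228 = 2.823
Arc 3: start y=0.000, vy=2.823 → t=0.576, apex=0.407, x_land=15.585, impact vy=-2.823
  bounce: vy ← 0.54·2.823 = 1.525
Arc 4: start y=0.000, vy=1.525 → t=0.311, apex=0.119, x_land=17.035, impact vy=-1.525
  bounce: vy ← 0.54·1.525 = 0.823
Arc 5: start y=0.000, vy=0.823 → t=0.168, apex=0.035, x_land=17.818, impact vy=-0.823
  bounce: vy ← 0.54·0.823 = 0.445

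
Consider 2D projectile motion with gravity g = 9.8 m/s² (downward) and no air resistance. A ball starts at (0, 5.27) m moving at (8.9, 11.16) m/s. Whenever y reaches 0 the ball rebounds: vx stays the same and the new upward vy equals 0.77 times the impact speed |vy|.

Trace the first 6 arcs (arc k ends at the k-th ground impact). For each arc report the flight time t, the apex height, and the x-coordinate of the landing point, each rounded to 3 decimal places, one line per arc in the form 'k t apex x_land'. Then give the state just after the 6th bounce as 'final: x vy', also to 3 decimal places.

Arc 1: start y=5.270, vy=11.160 → t=2.679, apex=11.624, x_land=23.843, impact vy=-15.094
  bounce: vy ← 0.77·15.094 = 11.623
Arc 2: start y=0.000, vy=11.623 → t=2.372, apex=6.892, x_land=44.954, impact vy=-11.623
  bounce: vy ← 0.77·11.623 = 8.949
Arc 3: start y=0.000, vy=8.949 → t=1.826, apex=4.086, x_land=61.209, impact vy=-8.949
  bounce: vy ← 0.77·8.949 = 6.891
Arc 4: start y=0.000, vy=6.891 → t=1.406, apex=2.423, x_land=73.725, impact vy=-6.891
  bounce: vy ← 0.77·6.891 = 5.306
Arc 5: start y=0.000, vy=5.306 → t=1.083, apex=1.436, x_land=83.363, impact vy=-5.306
  bounce: vy ← 0.77·5.306 = 4.086
Arc 6: start y=0.000, vy=4.086 → t=0.834, apex=0.852, x_land=90.784, impact vy=-4.086
  bounce: vy ← 0.77·4.086 = 3.146

1 2.679 11.624 23.843
2 2.372 6.892 44.954
3 1.826 4.086 61.209
4 1.406 2.423 73.725
5 1.083 1.436 83.363
6 0.834 0.852 90.784
final: 90.784 3.146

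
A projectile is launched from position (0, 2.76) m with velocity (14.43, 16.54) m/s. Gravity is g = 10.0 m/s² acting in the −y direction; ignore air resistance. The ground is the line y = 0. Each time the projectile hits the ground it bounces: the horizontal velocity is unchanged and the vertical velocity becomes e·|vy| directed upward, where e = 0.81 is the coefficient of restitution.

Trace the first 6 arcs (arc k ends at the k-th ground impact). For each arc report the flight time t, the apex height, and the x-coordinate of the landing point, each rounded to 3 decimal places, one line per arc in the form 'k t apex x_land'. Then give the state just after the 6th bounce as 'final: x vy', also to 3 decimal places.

1 3.467 16.439 50.032
2 2.937 10.785 92.418
3 2.379 7.076 126.752
4 1.927 4.643 154.561
5 1.561 3.046 177.087
6 1.264 1.999 195.333
final: 195.333 5.121

Arc 1: start y=2.760, vy=16.540 → t=3.467, apex=16.439, x_land=50.032, impact vy=-18.132
  bounce: vy ← 0.81·18.132 = 14.687
Arc 2: start y=0.000, vy=14.687 → t=2.937, apex=10.785, x_land=92.418, impact vy=-14.687
  bounce: vy ← 0.81·14.687 = 11.896
Arc 3: start y=0.000, vy=11.896 → t=2.379, apex=7.076, x_land=126.752, impact vy=-11.896
  bounce: vy ← 0.81·11.896 = 9.636
Arc 4: start y=0.000, vy=9.636 → t=1.927, apex=4.643, x_land=154.561, impact vy=-9.636
  bounce: vy ← 0.81·9.636 = 7.805
Arc 5: start y=0.000, vy=7.805 → t=1.561, apex=3.046, x_land=177.087, impact vy=-7.805
  bounce: vy ← 0.81·7.805 = 6.322
Arc 6: start y=0.000, vy=6.322 → t=1.264, apex=1.999, x_land=195.333, impact vy=-6.322
  bounce: vy ← 0.81·6.322 = 5.121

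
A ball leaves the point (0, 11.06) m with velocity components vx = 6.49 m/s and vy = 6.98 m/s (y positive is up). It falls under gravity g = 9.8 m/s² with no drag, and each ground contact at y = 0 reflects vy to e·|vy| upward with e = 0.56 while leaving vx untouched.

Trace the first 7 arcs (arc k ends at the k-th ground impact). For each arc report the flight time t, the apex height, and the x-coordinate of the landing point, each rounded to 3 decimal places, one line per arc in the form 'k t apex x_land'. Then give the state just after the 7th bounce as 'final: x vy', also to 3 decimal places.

1 2.375 13.546 15.413
2 1.862 4.248 27.499
3 1.043 1.332 34.267
4 0.584 0.418 38.057
5 0.327 0.131 40.179
6 0.183 0.041 41.368
7 0.103 0.013 42.033
final: 42.033 0.281

Arc 1: start y=11.060, vy=6.980 → t=2.375, apex=13.546, x_land=15.413, impact vy=-16.294
  bounce: vy ← 0.56·16.294 = 9.125
Arc 2: start y=0.000, vy=9.125 → t=1.862, apex=4.248, x_land=27.499, impact vy=-9.125
  bounce: vy ← 0.56·9.125 = 5.110
Arc 3: start y=0.000, vy=5.110 → t=1.043, apex=1.332, x_land=34.267, impact vy=-5.110
  bounce: vy ← 0.56·5.110 = 2.861
Arc 4: start y=0.000, vy=2.861 → t=0.584, apex=0.418, x_land=38.057, impact vy=-2.861
  bounce: vy ← 0.56·2.861 = 1.602
Arc 5: start y=0.000, vy=1.602 → t=0.327, apex=0.131, x_land=40.179, impact vy=-1.602
  bounce: vy ← 0.56·1.602 = 0.897
Arc 6: start y=0.000, vy=0.897 → t=0.183, apex=0.041, x_land=41.368, impact vy=-0.897
  bounce: vy ← 0.56·0.897 = 0.503
Arc 7: start y=0.000, vy=0.503 → t=0.103, apex=0.013, x_land=42.033, impact vy=-0.503
  bounce: vy ← 0.56·0.503 = 0.281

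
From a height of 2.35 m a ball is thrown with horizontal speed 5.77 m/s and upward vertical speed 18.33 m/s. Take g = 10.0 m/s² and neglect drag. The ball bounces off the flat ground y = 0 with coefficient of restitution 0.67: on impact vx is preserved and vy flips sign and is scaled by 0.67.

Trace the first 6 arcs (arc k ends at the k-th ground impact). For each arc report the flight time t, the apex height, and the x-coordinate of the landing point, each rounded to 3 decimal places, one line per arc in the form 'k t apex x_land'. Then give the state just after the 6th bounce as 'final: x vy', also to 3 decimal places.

Arc 1: start y=2.350, vy=18.330 → t=3.790, apex=19.149, x_land=21.868, impact vy=-19.570
  bounce: vy ← 0.67·19.570 = 13.112
Arc 2: start y=0.000, vy=13.112 → t=2.622, apex=8.596, x_land=37.000, impact vy=-13.112
  bounce: vy ← 0.67·13.112 = 8.785
Arc 3: start y=0.000, vy=8.785 → t=1.757, apex=3.859, x_land=47.137, impact vy=-8.785
  bounce: vy ← 0.67·8.785 = 5.886
Arc 4: start y=0.000, vy=5.886 → t=1.177, apex=1.732, x_land=53.930, impact vy=-5.886
  bounce: vy ← 0.67·5.886 = 3.944
Arc 5: start y=0.000, vy=3.944 → t=0.789, apex=0.778, x_land=58.481, impact vy=-3.944
  bounce: vy ← 0.67·3.944 = 2.642
Arc 6: start y=0.000, vy=2.642 → t=0.528, apex=0.349, x_land=61.530, impact vy=-2.642
  bounce: vy ← 0.67·2.642 = 1.770

1 3.790 19.149 21.868
2 2.622 8.596 37.000
3 1.757 3.859 47.137
4 1.177 1.732 53.930
5 0.789 0.778 58.481
6 0.528 0.349 61.530
final: 61.530 1.770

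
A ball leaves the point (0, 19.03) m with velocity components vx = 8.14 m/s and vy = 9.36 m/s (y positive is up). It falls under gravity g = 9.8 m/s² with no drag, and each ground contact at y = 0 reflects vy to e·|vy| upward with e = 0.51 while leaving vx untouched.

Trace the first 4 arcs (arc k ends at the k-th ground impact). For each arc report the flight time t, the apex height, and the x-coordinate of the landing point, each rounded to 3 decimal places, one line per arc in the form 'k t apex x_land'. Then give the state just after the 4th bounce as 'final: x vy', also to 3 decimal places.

Arc 1: start y=19.030, vy=9.360 → t=3.145, apex=23.500, x_land=25.601, impact vy=-21.462
  bounce: vy ← 0.51·21.462 = 10.945
Arc 2: start y=0.000, vy=10.945 → t=2.234, apex=6.112, x_land=43.783, impact vy=-10.945
  bounce: vy ← 0.51·10.945 = 5.582
Arc 3: start y=0.000, vy=5.582 → t=1.139, apex=1.590, x_land=53.057, impact vy=-5.582
  bounce: vy ← 0.51·5.582 = 2.847
Arc 4: start y=0.000, vy=2.847 → t=0.581, apex=0.414, x_land=57.786, impact vy=-2.847
  bounce: vy ← 0.51·2.847 = 1.452

1 3.145 23.500 25.601
2 2.234 6.112 43.783
3 1.139 1.590 53.057
4 0.581 0.414 57.786
final: 57.786 1.452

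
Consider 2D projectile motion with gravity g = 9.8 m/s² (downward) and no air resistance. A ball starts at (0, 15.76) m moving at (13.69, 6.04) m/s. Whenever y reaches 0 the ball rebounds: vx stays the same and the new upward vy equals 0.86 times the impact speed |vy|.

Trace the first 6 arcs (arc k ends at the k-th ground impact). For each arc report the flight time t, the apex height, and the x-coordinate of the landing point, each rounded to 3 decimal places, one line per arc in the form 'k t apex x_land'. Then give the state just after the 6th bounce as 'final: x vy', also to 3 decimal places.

1 2.513 17.621 34.399
2 3.262 13.033 79.052
3 2.805 9.639 117.454
4 2.412 7.129 150.479
5 2.075 5.273 178.881
6 1.784 3.900 203.307
final: 203.307 7.519

Arc 1: start y=15.760, vy=6.040 → t=2.513, apex=17.621, x_land=34.399, impact vy=-18.584
  bounce: vy ← 0.86·18.584 = 15.983
Arc 2: start y=0.000, vy=15.983 → t=3.262, apex=13.033, x_land=79.052, impact vy=-15.983
  bounce: vy ← 0.86·15.983 = 13.745
Arc 3: start y=0.000, vy=13.745 → t=2.805, apex=9.639, x_land=117.454, impact vy=-13.745
  bounce: vy ← 0.86·13.745 = 11.821
Arc 4: start y=0.000, vy=11.821 → t=2.412, apex=7.129, x_land=150.479, impact vy=-11.821
  bounce: vy ← 0.86·11.821 = 10.166
Arc 5: start y=0.000, vy=10.166 → t=2.075, apex=5.273, x_land=178.881, impact vy=-10.166
  bounce: vy ← 0.86·10.166 = 8.743
Arc 6: start y=0.000, vy=8.743 → t=1.784, apex=3.900, x_land=203.307, impact vy=-8.743
  bounce: vy ← 0.86·8.743 = 7.519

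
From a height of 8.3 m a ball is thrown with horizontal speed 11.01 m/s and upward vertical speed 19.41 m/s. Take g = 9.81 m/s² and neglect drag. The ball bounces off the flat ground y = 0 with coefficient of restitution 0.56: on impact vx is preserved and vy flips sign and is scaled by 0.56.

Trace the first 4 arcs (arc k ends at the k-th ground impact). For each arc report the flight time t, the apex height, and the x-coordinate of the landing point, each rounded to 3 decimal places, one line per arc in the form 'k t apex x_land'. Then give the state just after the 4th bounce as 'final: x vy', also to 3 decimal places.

Arc 1: start y=8.300, vy=19.410 → t=4.346, apex=27.502, x_land=47.855, impact vy=-23.229
  bounce: vy ← 0.56·23.229 = 13.008
Arc 2: start y=0.000, vy=13.008 → t=2.652, apex=8.625, x_land=77.054, impact vy=-13.008
  bounce: vy ← 0.56·13.008 = 7.285
Arc 3: start y=0.000, vy=7.285 → t=1.485, apex=2.705, x_land=93.406, impact vy=-7.285
  bounce: vy ← 0.56·7.285 = 4.079
Arc 4: start y=0.000, vy=4.079 → t=0.832, apex=0.848, x_land=102.562, impact vy=-4.079
  bounce: vy ← 0.56·4.079 = 2.284

1 4.346 27.502 47.855
2 2.652 8.625 77.054
3 1.485 2.705 93.406
4 0.832 0.848 102.562
final: 102.562 2.284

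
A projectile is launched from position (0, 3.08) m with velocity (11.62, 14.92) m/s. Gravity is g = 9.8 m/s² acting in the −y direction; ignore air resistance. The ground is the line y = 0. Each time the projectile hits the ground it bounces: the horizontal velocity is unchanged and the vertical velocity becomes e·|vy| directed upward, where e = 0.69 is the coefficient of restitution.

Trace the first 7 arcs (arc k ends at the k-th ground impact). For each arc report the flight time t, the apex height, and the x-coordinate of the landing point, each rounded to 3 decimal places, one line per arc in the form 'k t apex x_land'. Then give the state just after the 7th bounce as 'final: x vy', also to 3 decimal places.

1 3.239 14.437 37.637
2 2.369 6.874 65.162
3 1.634 3.273 84.155
4 1.128 1.558 97.259
5 0.778 0.742 106.302
6 0.537 0.353 112.541
7 0.370 0.168 116.846
final: 116.846 1.253

Arc 1: start y=3.080, vy=14.920 → t=3.239, apex=14.437, x_land=37.637, impact vy=-16.822
  bounce: vy ← 0.69·16.822 = 11.607
Arc 2: start y=0.000, vy=11.607 → t=2.369, apex=6.874, x_land=65.162, impact vy=-11.607
  bounce: vy ← 0.69·11.607 = 8.009
Arc 3: start y=0.000, vy=8.009 → t=1.634, apex=3.273, x_land=84.155, impact vy=-8.009
  bounce: vy ← 0.69·8.009 = 5.526
Arc 4: start y=0.000, vy=5.526 → t=1.128, apex=1.558, x_land=97.259, impact vy=-5.526
  bounce: vy ← 0.69·5.526 = 3.813
Arc 5: start y=0.000, vy=3.813 → t=0.778, apex=0.742, x_land=106.302, impact vy=-3.813
  bounce: vy ← 0.69·3.813 = 2.631
Arc 6: start y=0.000, vy=2.631 → t=0.537, apex=0.353, x_land=112.541, impact vy=-2.631
  bounce: vy ← 0.69·2.631 = 1.815
Arc 7: start y=0.000, vy=1.815 → t=0.370, apex=0.168, x_land=116.846, impact vy=-1.815
  bounce: vy ← 0.69·1.815 = 1.253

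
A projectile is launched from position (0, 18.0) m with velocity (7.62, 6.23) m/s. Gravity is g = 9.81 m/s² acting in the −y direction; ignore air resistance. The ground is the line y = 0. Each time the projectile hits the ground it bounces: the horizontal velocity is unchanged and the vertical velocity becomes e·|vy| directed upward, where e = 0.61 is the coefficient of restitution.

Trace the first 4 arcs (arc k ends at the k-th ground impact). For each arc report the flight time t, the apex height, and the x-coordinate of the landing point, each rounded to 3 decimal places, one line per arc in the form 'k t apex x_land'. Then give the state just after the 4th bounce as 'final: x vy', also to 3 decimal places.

1 2.653 19.978 20.218
2 2.462 7.434 38.979
3 1.502 2.766 50.424
4 0.916 1.029 57.405
final: 57.405 2.741

Arc 1: start y=18.000, vy=6.230 → t=2.653, apex=19.978, x_land=20.218, impact vy=-19.798
  bounce: vy ← 0.61·19.798 = 12.077
Arc 2: start y=0.000, vy=12.077 → t=2.462, apex=7.434, x_land=38.979, impact vy=-12.077
  bounce: vy ← 0.61·12.077 = 7.367
Arc 3: start y=0.000, vy=7.367 → t=1.502, apex=2.766, x_land=50.424, impact vy=-7.367
  bounce: vy ← 0.61·7.367 = 4.494
Arc 4: start y=0.000, vy=4.494 → t=0.916, apex=1.029, x_land=57.405, impact vy=-4.494
  bounce: vy ← 0.61·4.494 = 2.741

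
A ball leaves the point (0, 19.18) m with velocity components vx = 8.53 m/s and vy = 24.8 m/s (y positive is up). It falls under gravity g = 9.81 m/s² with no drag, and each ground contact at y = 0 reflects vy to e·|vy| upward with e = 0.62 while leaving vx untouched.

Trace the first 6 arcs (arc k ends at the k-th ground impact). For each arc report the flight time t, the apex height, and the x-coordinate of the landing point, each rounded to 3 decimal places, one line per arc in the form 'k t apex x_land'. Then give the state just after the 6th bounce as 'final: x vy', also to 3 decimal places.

Arc 1: start y=19.180, vy=24.800 → t=5.738, apex=50.528, x_land=48.942, impact vy=-31.486
  bounce: vy ← 0.62·31.486 = 19.521
Arc 2: start y=0.000, vy=19.521 → t=3.980, apex=19.423, x_land=82.890, impact vy=-19.521
  bounce: vy ← 0.62·19.521 = 12.103
Arc 3: start y=0.000, vy=12.103 → t=2.468, apex=7.466, x_land=103.938, impact vy=-12.103
  bounce: vy ← 0.62·12.103 = 7.504
Arc 4: start y=0.000, vy=7.504 → t=1.530, apex=2.870, x_land=116.987, impact vy=-7.504
  bounce: vy ← 0.62·7.504 = 4.652
Arc 5: start y=0.000, vy=4.652 → t=0.949, apex=1.103, x_land=125.078, impact vy=-4.652
  bounce: vy ← 0.62·4.652 = 2.885
Arc 6: start y=0.000, vy=2.885 → t=0.588, apex=0.424, x_land=130.094, impact vy=-2.885
  bounce: vy ← 0.62·2.885 = 1.788

1 5.738 50.528 48.942
2 3.980 19.423 82.890
3 2.468 7.466 103.938
4 1.530 2.870 116.987
5 0.949 1.103 125.078
6 0.588 0.424 130.094
final: 130.094 1.788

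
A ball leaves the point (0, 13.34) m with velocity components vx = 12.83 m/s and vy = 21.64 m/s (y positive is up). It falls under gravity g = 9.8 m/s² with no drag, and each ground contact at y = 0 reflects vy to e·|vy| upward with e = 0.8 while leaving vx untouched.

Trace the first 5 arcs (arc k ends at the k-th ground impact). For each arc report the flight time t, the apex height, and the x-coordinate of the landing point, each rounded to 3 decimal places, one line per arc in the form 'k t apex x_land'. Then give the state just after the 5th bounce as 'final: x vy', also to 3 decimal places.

Arc 1: start y=13.340, vy=21.640 → t=4.965, apex=37.232, x_land=63.697, impact vy=-27.014
  bounce: vy ← 0.8·27.014 = 21.611
Arc 2: start y=0.000, vy=21.611 → t=4.410, apex=23.829, x_land=120.283, impact vy=-21.611
  bounce: vy ← 0.8·21.611 = 17.289
Arc 3: start y=0.000, vy=17.289 → t=3.528, apex=15.250, x_land=165.552, impact vy=-17.289
  bounce: vy ← 0.8·17.289 = 13.831
Arc 4: start y=0.000, vy=13.831 → t=2.823, apex=9.760, x_land=201.767, impact vy=-13.831
  bounce: vy ← 0.8·13.831 = 11.065
Arc 5: start y=0.000, vy=11.065 → t=2.258, apex=6.247, x_land=230.739, impact vy=-11.065
  bounce: vy ← 0.8·11.065 = 8.852

1 4.965 37.232 63.697
2 4.410 23.829 120.283
3 3.528 15.250 165.552
4 2.823 9.760 201.767
5 2.258 6.247 230.739
final: 230.739 8.852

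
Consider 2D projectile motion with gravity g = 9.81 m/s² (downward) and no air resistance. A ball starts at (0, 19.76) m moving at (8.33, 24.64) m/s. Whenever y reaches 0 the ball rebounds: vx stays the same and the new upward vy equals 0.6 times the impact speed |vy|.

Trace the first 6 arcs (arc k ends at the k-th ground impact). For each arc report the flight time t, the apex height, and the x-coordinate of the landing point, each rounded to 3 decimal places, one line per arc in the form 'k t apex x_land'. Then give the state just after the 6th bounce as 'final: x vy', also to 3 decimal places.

Arc 1: start y=19.760, vy=24.640 → t=5.727, apex=50.704, x_land=47.705, impact vy=-31.541
  bounce: vy ← 0.6·31.541 = 18.924
Arc 2: start y=0.000, vy=18.924 → t=3.858, apex=18.254, x_land=79.844, impact vy=-18.924
  bounce: vy ← 0.6·18.924 = 11.355
Arc 3: start y=0.000, vy=11.355 → t=2.315, apex=6.571, x_land=99.127, impact vy=-11.355
  bounce: vy ← 0.6·11.355 = 6.813
Arc 4: start y=0.000, vy=6.813 → t=1.389, apex=2.366, x_land=110.697, impact vy=-6.813
  bounce: vy ← 0.6·6.813 = 4.088
Arc 5: start y=0.000, vy=4.088 → t=0.833, apex=0.852, x_land=117.639, impact vy=-4.088
  bounce: vy ← 0.6·4.088 = 2.453
Arc 6: start y=0.000, vy=2.453 → t=0.500, apex=0.307, x_land=121.804, impact vy=-2.453
  bounce: vy ← 0.6·2.453 = 1.472

1 5.727 50.704 47.705
2 3.858 18.254 79.844
3 2.315 6.571 99.127
4 1.389 2.366 110.697
5 0.833 0.852 117.639
6 0.500 0.307 121.804
final: 121.804 1.472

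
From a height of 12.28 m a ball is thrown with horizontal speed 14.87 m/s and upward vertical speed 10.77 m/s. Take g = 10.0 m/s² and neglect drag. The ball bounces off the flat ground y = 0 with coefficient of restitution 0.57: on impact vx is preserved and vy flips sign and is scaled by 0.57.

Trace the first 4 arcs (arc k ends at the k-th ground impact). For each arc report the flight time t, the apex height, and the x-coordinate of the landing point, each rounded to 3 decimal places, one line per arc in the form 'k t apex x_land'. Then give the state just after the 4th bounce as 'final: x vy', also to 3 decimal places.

1 2.979 18.080 44.291
2 2.168 5.874 76.526
3 1.236 1.908 94.900
4 0.704 0.620 105.373
final: 105.373 2.007

Arc 1: start y=12.280, vy=10.770 → t=2.979, apex=18.080, x_land=44.291, impact vy=-19.016
  bounce: vy ← 0.57·19.016 = 10.839
Arc 2: start y=0.000, vy=10.839 → t=2.168, apex=5.874, x_land=76.526, impact vy=-10.839
  bounce: vy ← 0.57·10.839 = 6.178
Arc 3: start y=0.000, vy=6.178 → t=1.236, apex=1.908, x_land=94.900, impact vy=-6.178
  bounce: vy ← 0.57·6.178 = 3.522
Arc 4: start y=0.000, vy=3.522 → t=0.704, apex=0.620, x_land=105.373, impact vy=-3.522
  bounce: vy ← 0.57·3.522 = 2.007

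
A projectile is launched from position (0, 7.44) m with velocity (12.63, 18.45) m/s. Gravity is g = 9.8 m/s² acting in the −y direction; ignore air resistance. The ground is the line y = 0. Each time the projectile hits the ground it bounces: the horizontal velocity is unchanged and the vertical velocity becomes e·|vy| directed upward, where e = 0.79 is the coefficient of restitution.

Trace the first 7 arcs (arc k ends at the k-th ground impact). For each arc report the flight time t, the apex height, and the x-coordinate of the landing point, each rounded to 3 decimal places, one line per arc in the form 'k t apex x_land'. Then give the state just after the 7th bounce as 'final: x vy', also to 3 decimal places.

1 4.133 24.807 52.196
2 3.555 15.482 97.097
3 2.809 9.663 132.568
4 2.219 6.030 160.591
5 1.753 3.764 182.729
6 1.385 2.349 200.218
7 1.094 1.466 214.034
final: 214.034 4.235

Arc 1: start y=7.440, vy=18.450 → t=4.133, apex=24.807, x_land=52.196, impact vy=-22.051
  bounce: vy ← 0.79·22.051 = 17.420
Arc 2: start y=0.000, vy=17.420 → t=3.555, apex=15.482, x_land=97.097, impact vy=-17.420
  bounce: vy ← 0.79·17.420 = 13.762
Arc 3: start y=0.000, vy=13.762 → t=2.809, apex=9.663, x_land=132.568, impact vy=-13.762
  bounce: vy ← 0.79·13.762 = 10.872
Arc 4: start y=0.000, vy=10.872 → t=2.219, apex=6.030, x_land=160.591, impact vy=-10.872
  bounce: vy ← 0.79·10.872 = 8.589
Arc 5: start y=0.000, vy=8.589 → t=1.753, apex=3.764, x_land=182.729, impact vy=-8.589
  bounce: vy ← 0.79·8.589 = 6.785
Arc 6: start y=0.000, vy=6.785 → t=1.385, apex=2.349, x_land=200.218, impact vy=-6.785
  bounce: vy ← 0.79·6.785 = 5.360
Arc 7: start y=0.000, vy=5.360 → t=1.094, apex=1.466, x_land=214.034, impact vy=-5.360
  bounce: vy ← 0.79·5.360 = 4.235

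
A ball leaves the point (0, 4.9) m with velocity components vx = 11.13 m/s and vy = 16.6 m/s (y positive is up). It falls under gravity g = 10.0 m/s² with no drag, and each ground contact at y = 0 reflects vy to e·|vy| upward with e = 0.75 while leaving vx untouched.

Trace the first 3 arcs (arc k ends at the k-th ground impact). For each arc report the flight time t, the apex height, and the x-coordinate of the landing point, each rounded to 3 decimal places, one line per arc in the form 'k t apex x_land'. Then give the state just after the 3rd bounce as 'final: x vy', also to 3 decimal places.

1 3.593 18.678 39.988
2 2.899 10.506 72.255
3 2.174 5.910 96.456
final: 96.456 8.154

Arc 1: start y=4.900, vy=16.600 → t=3.593, apex=18.678, x_land=39.988, impact vy=-19.328
  bounce: vy ← 0.75·19.328 = 14.496
Arc 2: start y=0.000, vy=14.496 → t=2.899, apex=10.506, x_land=72.255, impact vy=-14.496
  bounce: vy ← 0.75·14.496 = 10.872
Arc 3: start y=0.000, vy=10.872 → t=2.174, apex=5.910, x_land=96.456, impact vy=-10.872
  bounce: vy ← 0.75·10.872 = 8.154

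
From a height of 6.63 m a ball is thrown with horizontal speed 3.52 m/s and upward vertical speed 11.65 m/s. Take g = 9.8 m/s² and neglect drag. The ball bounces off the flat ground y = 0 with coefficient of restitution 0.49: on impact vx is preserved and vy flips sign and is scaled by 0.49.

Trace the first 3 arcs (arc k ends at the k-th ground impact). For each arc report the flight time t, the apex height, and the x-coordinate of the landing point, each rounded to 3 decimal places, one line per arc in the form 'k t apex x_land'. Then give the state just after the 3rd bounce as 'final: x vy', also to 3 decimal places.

1 2.852 13.555 10.039
2 1.630 3.254 15.776
3 0.799 0.781 18.588
final: 18.588 1.918

Arc 1: start y=6.630, vy=11.650 → t=2.852, apex=13.555, x_land=10.039, impact vy=-16.299
  bounce: vy ← 0.49·16.299 = 7.987
Arc 2: start y=0.000, vy=7.987 → t=1.630, apex=3.254, x_land=15.776, impact vy=-7.987
  bounce: vy ← 0.49·7.987 = 3.913
Arc 3: start y=0.000, vy=3.913 → t=0.799, apex=0.781, x_land=18.588, impact vy=-3.913
  bounce: vy ← 0.49·3.913 = 1.918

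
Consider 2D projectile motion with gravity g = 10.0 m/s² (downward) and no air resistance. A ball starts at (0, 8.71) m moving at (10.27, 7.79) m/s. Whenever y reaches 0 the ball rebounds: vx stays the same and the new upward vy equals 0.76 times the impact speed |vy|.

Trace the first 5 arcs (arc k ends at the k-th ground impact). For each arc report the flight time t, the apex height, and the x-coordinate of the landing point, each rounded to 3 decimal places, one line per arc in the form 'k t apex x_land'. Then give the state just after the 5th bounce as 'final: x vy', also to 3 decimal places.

Arc 1: start y=8.710, vy=7.790 → t=2.312, apex=11.744, x_land=23.740, impact vy=-15.326
  bounce: vy ← 0.76·15.326 = 11.648
Arc 2: start y=0.000, vy=11.648 → t=2.330, apex=6.783, x_land=47.664, impact vy=-11.648
  bounce: vy ← 0.76·11.648 = 8.852
Arc 3: start y=0.000, vy=8.852 → t=1.770, apex=3.918, x_land=65.847, impact vy=-8.852
  bounce: vy ← 0.76·8.852 = 6.728
Arc 4: start y=0.000, vy=6.728 → t=1.346, apex=2.263, x_land=79.666, impact vy=-6.728
  bounce: vy ← 0.76·6.728 = 5.113
Arc 5: start y=0.000, vy=5.113 → t=1.023, apex=1.307, x_land=90.168, impact vy=-5.113
  bounce: vy ← 0.76·5.113 = 3.886

1 2.312 11.744 23.740
2 2.330 6.783 47.664
3 1.770 3.918 65.847
4 1.346 2.263 79.666
5 1.023 1.307 90.168
final: 90.168 3.886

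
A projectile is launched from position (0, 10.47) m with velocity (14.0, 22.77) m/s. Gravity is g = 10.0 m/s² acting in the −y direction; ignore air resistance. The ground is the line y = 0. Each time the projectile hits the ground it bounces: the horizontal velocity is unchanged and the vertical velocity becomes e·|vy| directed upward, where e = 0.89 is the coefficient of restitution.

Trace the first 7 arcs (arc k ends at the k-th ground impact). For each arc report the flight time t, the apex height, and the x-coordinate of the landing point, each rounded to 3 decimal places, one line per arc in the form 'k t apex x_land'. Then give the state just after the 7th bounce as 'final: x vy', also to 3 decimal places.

Arc 1: start y=10.470, vy=22.770 → t=4.975, apex=36.394, x_land=69.649, impact vy=-26.979
  bounce: vy ← 0.89·26.979 = 24.011
Arc 2: start y=0.000, vy=24.011 → t=4.802, apex=28.827, x_land=136.881, impact vy=-24.011
  bounce: vy ← 0.89·24.011 = 21.370
Arc 3: start y=0.000, vy=21.370 → t=4.274, apex=22.834, x_land=196.717, impact vy=-21.370
  bounce: vy ← 0.89·21.370 = 19.019
Arc 4: start y=0.000, vy=19.019 → t=3.804, apex=18.087, x_land=249.972, impact vy=-19.019
  bounce: vy ← 0.89·19.019 = 16.927
Arc 5: start y=0.000, vy=16.927 → t=3.385, apex=14.327, x_land=297.368, impact vy=-16.927
  bounce: vy ← 0.89·16.927 = 15.065
Arc 6: start y=0.000, vy=15.065 → t=3.013, apex=11.348, x_land=339.551, impact vy=-15.065
  bounce: vy ← 0.89·15.065 = 13.408
Arc 7: start y=0.000, vy=13.408 → t=2.682, apex=8.989, x_land=377.094, impact vy=-13.408
  bounce: vy ← 0.89·13.408 = 11.933

1 4.975 36.394 69.649
2 4.802 28.827 136.881
3 4.274 22.834 196.717
4 3.804 18.087 249.972
5 3.385 14.327 297.368
6 3.013 11.348 339.551
7 2.682 8.989 377.094
final: 377.094 11.933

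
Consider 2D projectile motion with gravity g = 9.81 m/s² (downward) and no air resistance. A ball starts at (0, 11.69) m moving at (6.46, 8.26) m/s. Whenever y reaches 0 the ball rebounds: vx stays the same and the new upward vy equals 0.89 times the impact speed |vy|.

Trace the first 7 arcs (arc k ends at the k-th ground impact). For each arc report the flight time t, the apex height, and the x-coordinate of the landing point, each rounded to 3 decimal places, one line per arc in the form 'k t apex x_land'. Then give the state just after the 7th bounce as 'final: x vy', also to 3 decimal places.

Arc 1: start y=11.690, vy=8.260 → t=2.600, apex=15.167, x_land=16.799, impact vy=-17.251
  bounce: vy ← 0.89·17.251 = 15.353
Arc 2: start y=0.000, vy=15.353 → t=3.130, apex=12.014, x_land=37.019, impact vy=-15.353
  bounce: vy ← 0.89·15.353 = 13.664
Arc 3: start y=0.000, vy=13.664 → t=2.786, apex=9.516, x_land=55.016, impact vy=-13.664
  bounce: vy ← 0.89·13.664 = 12.161
Arc 4: start y=0.000, vy=12.161 → t=2.479, apex=7.538, x_land=71.032, impact vy=-12.161
  bounce: vy ← 0.89·12.161 = 10.823
Arc 5: start y=0.000, vy=10.823 → t=2.207, apex=5.971, x_land=85.287, impact vy=-10.823
  bounce: vy ← 0.89·10.823 = 9.633
Arc 6: start y=0.000, vy=9.633 → t=1.964, apex=4.729, x_land=97.974, impact vy=-9.633
  bounce: vy ← 0.89·9.633 = 8.573
Arc 7: start y=0.000, vy=8.573 → t=1.748, apex=3.746, x_land=109.265, impact vy=-8.573
  bounce: vy ← 0.89·8.573 = 7.630

1 2.600 15.167 16.799
2 3.130 12.014 37.019
3 2.786 9.516 55.016
4 2.479 7.538 71.032
5 2.207 5.971 85.287
6 1.964 4.729 97.974
7 1.748 3.746 109.265
final: 109.265 7.630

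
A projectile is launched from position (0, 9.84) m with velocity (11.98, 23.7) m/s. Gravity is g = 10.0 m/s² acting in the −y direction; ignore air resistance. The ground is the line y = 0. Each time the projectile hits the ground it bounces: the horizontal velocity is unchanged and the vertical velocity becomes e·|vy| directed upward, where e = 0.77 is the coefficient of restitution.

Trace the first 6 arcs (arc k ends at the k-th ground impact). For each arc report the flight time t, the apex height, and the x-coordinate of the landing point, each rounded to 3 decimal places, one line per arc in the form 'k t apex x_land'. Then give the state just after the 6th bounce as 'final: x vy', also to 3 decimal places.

1 5.124 37.924 61.386
2 4.241 22.485 112.197
3 3.266 13.332 151.321
4 2.515 7.904 181.446
5 1.936 4.686 204.643
6 1.491 2.779 222.504
final: 222.504 5.740

Arc 1: start y=9.840, vy=23.700 → t=5.124, apex=37.924, x_land=61.386, impact vy=-27.541
  bounce: vy ← 0.77·27.541 = 21.206
Arc 2: start y=0.000, vy=21.206 → t=4.241, apex=22.485, x_land=112.197, impact vy=-21.206
  bounce: vy ← 0.77·21.206 = 16.329
Arc 3: start y=0.000, vy=16.329 → t=3.266, apex=13.332, x_land=151.321, impact vy=-16.329
  bounce: vy ← 0.77·16.329 = 12.573
Arc 4: start y=0.000, vy=12.573 → t=2.515, apex=7.904, x_land=181.446, impact vy=-12.573
  bounce: vy ← 0.77·12.573 = 9.681
Arc 5: start y=0.000, vy=9.681 → t=1.936, apex=4.686, x_land=204.643, impact vy=-9.681
  bounce: vy ← 0.77·9.681 = 7.455
Arc 6: start y=0.000, vy=7.455 → t=1.491, apex=2.779, x_land=222.504, impact vy=-7.455
  bounce: vy ← 0.77·7.455 = 5.740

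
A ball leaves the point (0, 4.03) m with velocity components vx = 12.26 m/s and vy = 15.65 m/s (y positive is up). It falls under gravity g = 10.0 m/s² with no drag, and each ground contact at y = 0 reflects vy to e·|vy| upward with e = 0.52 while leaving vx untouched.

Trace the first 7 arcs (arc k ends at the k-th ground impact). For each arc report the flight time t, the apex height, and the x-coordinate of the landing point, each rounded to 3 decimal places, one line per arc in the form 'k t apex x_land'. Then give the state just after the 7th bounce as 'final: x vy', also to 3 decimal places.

1 3.369 16.276 41.307
2 1.876 4.401 64.311
3 0.976 1.190 76.274
4 0.507 0.322 82.494
5 0.264 0.087 85.729
6 0.137 0.024 87.411
7 0.071 0.006 88.285
final: 88.285 0.185

Arc 1: start y=4.030, vy=15.650 → t=3.369, apex=16.276, x_land=41.307, impact vy=-18.042
  bounce: vy ← 0.52·18.042 = 9.382
Arc 2: start y=0.000, vy=9.382 → t=1.876, apex=4.401, x_land=64.311, impact vy=-9.382
  bounce: vy ← 0.52·9.382 = 4.879
Arc 3: start y=0.000, vy=4.879 → t=0.976, apex=1.190, x_land=76.274, impact vy=-4.879
  bounce: vy ← 0.52·4.879 = 2.537
Arc 4: start y=0.000, vy=2.537 → t=0.507, apex=0.322, x_land=82.494, impact vy=-2.537
  bounce: vy ← 0.52·2.537 = 1.319
Arc 5: start y=0.000, vy=1.319 → t=0.264, apex=0.087, x_land=85.729, impact vy=-1.319
  bounce: vy ← 0.52·1.319 = 0.686
Arc 6: start y=0.000, vy=0.686 → t=0.137, apex=0.024, x_land=87.411, impact vy=-0.686
  bounce: vy ← 0.52·0.686 = 0.357
Arc 7: start y=0.000, vy=0.357 → t=0.071, apex=0.006, x_land=88.285, impact vy=-0.357
  bounce: vy ← 0.52·0.357 = 0.185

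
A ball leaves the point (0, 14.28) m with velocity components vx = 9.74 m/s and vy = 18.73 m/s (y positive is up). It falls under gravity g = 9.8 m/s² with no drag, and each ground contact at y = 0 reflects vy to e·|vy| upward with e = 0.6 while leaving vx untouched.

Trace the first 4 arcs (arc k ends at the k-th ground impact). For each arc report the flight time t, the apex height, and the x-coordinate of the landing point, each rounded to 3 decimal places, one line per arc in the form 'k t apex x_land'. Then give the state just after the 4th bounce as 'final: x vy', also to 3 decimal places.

1 4.474 32.179 43.575
2 3.075 11.584 73.527
3 1.845 4.170 91.499
4 1.107 1.501 102.281
final: 102.281 3.255

Arc 1: start y=14.280, vy=18.730 → t=4.474, apex=32.179, x_land=43.575, impact vy=-25.114
  bounce: vy ← 0.6·25.114 = 15.068
Arc 2: start y=0.000, vy=15.068 → t=3.075, apex=11.584, x_land=73.527, impact vy=-15.068
  bounce: vy ← 0.6·15.068 = 9.041
Arc 3: start y=0.000, vy=9.041 → t=1.845, apex=4.170, x_land=91.499, impact vy=-9.041
  bounce: vy ← 0.6·9.041 = 5.425
Arc 4: start y=0.000, vy=5.425 → t=1.107, apex=1.501, x_land=102.281, impact vy=-5.425
  bounce: vy ← 0.6·5.425 = 3.255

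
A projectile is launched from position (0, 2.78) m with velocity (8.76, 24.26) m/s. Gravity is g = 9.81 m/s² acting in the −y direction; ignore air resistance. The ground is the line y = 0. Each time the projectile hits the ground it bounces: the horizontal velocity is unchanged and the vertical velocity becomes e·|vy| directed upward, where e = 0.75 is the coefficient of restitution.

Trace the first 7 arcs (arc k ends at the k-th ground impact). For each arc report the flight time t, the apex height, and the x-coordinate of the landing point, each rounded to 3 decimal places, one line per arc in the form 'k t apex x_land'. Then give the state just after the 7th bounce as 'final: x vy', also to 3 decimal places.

Arc 1: start y=2.780, vy=24.260 → t=5.058, apex=32.777, x_land=44.308, impact vy=-25.359
  bounce: vy ← 0.75·25.359 = 19.019
Arc 2: start y=0.000, vy=19.019 → t=3.878, apex=18.437, x_land=78.276, impact vy=-19.019
  bounce: vy ← 0.75·19.019 = 14.265
Arc 3: start y=0.000, vy=14.265 → t=2.908, apex=10.371, x_land=103.751, impact vy=-14.265
  bounce: vy ← 0.75·14.265 = 10.698
Arc 4: start y=0.000, vy=10.698 → t=2.181, apex=5.834, x_land=122.858, impact vy=-10.698
  bounce: vy ← 0.75·10.698 = 8.024
Arc 5: start y=0.000, vy=8.024 → t=1.636, apex=3.281, x_land=137.188, impact vy=-8.024
  bounce: vy ← 0.75·8.024 = 6.018
Arc 6: start y=0.000, vy=6.018 → t=1.227, apex=1.846, x_land=147.936, impact vy=-6.018
  bounce: vy ← 0.75·6.018 = 4.513
Arc 7: start y=0.000, vy=4.513 → t=0.920, apex=1.038, x_land=155.996, impact vy=-4.513
  bounce: vy ← 0.75·4.513 = 3.385

1 5.058 32.777 44.308
2 3.878 18.437 78.276
3 2.908 10.371 103.751
4 2.181 5.834 122.858
5 1.636 3.281 137.188
6 1.227 1.846 147.936
7 0.920 1.038 155.996
final: 155.996 3.385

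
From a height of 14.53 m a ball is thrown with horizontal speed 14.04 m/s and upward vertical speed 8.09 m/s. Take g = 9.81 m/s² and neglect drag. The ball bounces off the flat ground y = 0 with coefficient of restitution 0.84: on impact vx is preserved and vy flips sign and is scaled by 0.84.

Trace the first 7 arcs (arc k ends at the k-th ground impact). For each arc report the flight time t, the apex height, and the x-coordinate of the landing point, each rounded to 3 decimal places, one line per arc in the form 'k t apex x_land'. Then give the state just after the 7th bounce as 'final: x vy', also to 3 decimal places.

Arc 1: start y=14.530, vy=8.090 → t=2.733, apex=17.866, x_land=38.374, impact vy=-18.722
  bounce: vy ← 0.84·18.722 = 15.727
Arc 2: start y=0.000, vy=15.727 → t=3.206, apex=12.606, x_land=83.390, impact vy=-15.727
  bounce: vy ← 0.84·15.727 = 13.210
Arc 3: start y=0.000, vy=13.210 → t=2.693, apex=8.895, x_land=121.203, impact vy=-13.210
  bounce: vy ← 0.84·13.210 = 11.097
Arc 4: start y=0.000, vy=11.097 → t=2.262, apex=6.276, x_land=152.967, impact vy=-11.097
  bounce: vy ← 0.84·11.097 = 9.321
Arc 5: start y=0.000, vy=9.321 → t=1.900, apex=4.428, x_land=179.648, impact vy=-9.321
  bounce: vy ← 0.84·9.321 = 7.830
Arc 6: start y=0.000, vy=7.830 → t=1.596, apex=3.125, x_land=202.060, impact vy=-7.830
  bounce: vy ← 0.84·7.830 = 6.577
Arc 7: start y=0.000, vy=6.577 → t=1.341, apex=2.205, x_land=220.886, impact vy=-6.577
  bounce: vy ← 0.84·6.577 = 5.525

1 2.733 17.866 38.374
2 3.206 12.606 83.390
3 2.693 8.895 121.203
4 2.262 6.276 152.967
5 1.900 4.428 179.648
6 1.596 3.125 202.060
7 1.341 2.205 220.886
final: 220.886 5.525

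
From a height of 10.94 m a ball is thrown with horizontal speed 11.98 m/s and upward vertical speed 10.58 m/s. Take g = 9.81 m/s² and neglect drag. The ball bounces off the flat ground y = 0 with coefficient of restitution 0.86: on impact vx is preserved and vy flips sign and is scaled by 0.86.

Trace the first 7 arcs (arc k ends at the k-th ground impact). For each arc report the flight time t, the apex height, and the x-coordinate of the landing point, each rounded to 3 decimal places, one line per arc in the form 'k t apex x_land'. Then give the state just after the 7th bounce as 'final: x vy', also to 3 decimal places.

1 2.921 16.645 34.989
2 3.168 12.311 72.948
3 2.725 9.105 105.592
4 2.343 6.734 133.667
5 2.015 4.981 157.810
6 1.733 3.684 178.574
7 1.491 2.724 196.431
final: 196.431 6.288

Arc 1: start y=10.940, vy=10.580 → t=2.921, apex=16.645, x_land=34.989, impact vy=-18.072
  bounce: vy ← 0.86·18.072 = 15.541
Arc 2: start y=0.000, vy=15.541 → t=3.168, apex=12.311, x_land=72.948, impact vy=-15.541
  bounce: vy ← 0.86·15.541 = 13.366
Arc 3: start y=0.000, vy=13.366 → t=2.725, apex=9.105, x_land=105.592, impact vy=-13.366
  bounce: vy ← 0.86·13.366 = 11.494
Arc 4: start y=0.000, vy=11.494 → t=2.343, apex=6.734, x_land=133.667, impact vy=-11.494
  bounce: vy ← 0.86·11.494 = 9.885
Arc 5: start y=0.000, vy=9.885 → t=2.015, apex=4.981, x_land=157.810, impact vy=-9.885
  bounce: vy ← 0.86·9.885 = 8.501
Arc 6: start y=0.000, vy=8.501 → t=1.733, apex=3.684, x_land=178.574, impact vy=-8.501
  bounce: vy ← 0.86·8.501 = 7.311
Arc 7: start y=0.000, vy=7.311 → t=1.491, apex=2.724, x_land=196.431, impact vy=-7.311
  bounce: vy ← 0.86·7.311 = 6.288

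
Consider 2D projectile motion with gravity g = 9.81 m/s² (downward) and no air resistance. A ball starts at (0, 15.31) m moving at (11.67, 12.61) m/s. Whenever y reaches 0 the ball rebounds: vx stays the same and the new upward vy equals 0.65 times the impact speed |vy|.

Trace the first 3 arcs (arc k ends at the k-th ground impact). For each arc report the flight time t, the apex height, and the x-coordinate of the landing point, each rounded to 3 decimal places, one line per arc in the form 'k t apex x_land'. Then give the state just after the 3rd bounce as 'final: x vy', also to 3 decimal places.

1 3.470 23.415 40.498
2 2.840 9.893 73.645
3 1.846 4.180 95.190
final: 95.190 5.886

Arc 1: start y=15.310, vy=12.610 → t=3.470, apex=23.415, x_land=40.498, impact vy=-21.433
  bounce: vy ← 0.65·21.433 = 13.932
Arc 2: start y=0.000, vy=13.932 → t=2.840, apex=9.893, x_land=73.645, impact vy=-13.932
  bounce: vy ← 0.65·13.932 = 9.056
Arc 3: start y=0.000, vy=9.056 → t=1.846, apex=4.180, x_land=95.190, impact vy=-9.056
  bounce: vy ← 0.65·9.056 = 5.886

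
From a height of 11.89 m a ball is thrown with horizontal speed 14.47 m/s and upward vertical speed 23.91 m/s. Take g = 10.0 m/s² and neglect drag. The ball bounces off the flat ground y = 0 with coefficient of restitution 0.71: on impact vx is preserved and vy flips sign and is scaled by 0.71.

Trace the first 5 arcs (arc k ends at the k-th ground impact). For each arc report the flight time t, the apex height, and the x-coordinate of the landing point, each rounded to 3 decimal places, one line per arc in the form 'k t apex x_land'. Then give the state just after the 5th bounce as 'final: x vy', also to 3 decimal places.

Arc 1: start y=11.890, vy=23.910 → t=5.236, apex=40.474, x_land=75.767, impact vy=-28.452
  bounce: vy ← 0.71·28.452 = 20.201
Arc 2: start y=0.000, vy=20.201 → t=4.040, apex=20.403, x_land=134.228, impact vy=-20.201
  bounce: vy ← 0.71·20.201 = 14.342
Arc 3: start y=0.000, vy=14.342 → t=2.868, apex=10.285, x_land=175.734, impact vy=-14.342
  bounce: vy ← 0.71·14.342 = 10.183
Arc 4: start y=0.000, vy=10.183 → t=2.037, apex=5.185, x_land=205.204, impact vy=-10.183
  bounce: vy ← 0.71·10.183 = 7.230
Arc 5: start y=0.000, vy=7.230 → t=1.446, apex=2.614, x_land=226.128, impact vy=-7.230
  bounce: vy ← 0.71·7.230 = 5.133

1 5.236 40.474 75.767
2 4.040 20.403 134.228
3 2.868 10.285 175.734
4 2.037 5.185 205.204
5 1.446 2.614 226.128
final: 226.128 5.133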